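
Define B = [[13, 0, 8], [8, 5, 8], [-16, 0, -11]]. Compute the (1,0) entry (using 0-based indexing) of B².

16

Characteristic polynomial: r^3 - 7r^2 - 5r + 75 = (r - 5)^2(r + 3), so the eigenvalues are -3, 5, 5.
r=5: eigenvector (1, 0, -1).
r=5: eigenvector (0, 1, 0).
r=-3: eigenvector (-1, -1, 2).
P = [[1, 0, -1], [0, 1, -1], [-1, 0, 2]], D = diag(5, 5, -3), P⁻¹ = [[2, 0, 1], [1, 1, 1], [1, 0, 1]].
B² = P·diag(25, 25, 9)·P⁻¹ = [[41, 0, 16], [16, 25, 16], [-32, 0, -7]].
The requested entry is 16.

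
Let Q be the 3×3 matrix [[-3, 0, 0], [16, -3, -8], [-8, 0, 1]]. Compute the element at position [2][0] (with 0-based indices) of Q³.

-56

Characteristic polynomial: r^3 + 5r^2 + 3r - 9 = (r - 1)(r + 3)^2, so the eigenvalues are -3, -3, 1.
r=-3: eigenvector (1, -4, 2).
r=-3: eigenvector (0, 1, 0).
r=1: eigenvector (0, -2, 1).
P = [[1, 0, 0], [-4, 1, -2], [2, 0, 1]], D = diag(-3, -3, 1), P⁻¹ = [[1, 0, 0], [0, 1, 2], [-2, 0, 1]].
Q³ = P·diag(-27, -27, 1)·P⁻¹ = [[-27, 0, 0], [112, -27, -56], [-56, 0, 1]].
The requested entry is -56.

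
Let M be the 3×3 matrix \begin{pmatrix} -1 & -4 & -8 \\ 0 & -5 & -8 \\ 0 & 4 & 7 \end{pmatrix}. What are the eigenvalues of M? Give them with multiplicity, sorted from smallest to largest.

Characteristic polynomial: p(s) = s^3 - s^2 - 5s - 3 = (s - 3)(s + 1)^2.
Roots (with multiplicity): -1, -1, 3.

-1, -1, 3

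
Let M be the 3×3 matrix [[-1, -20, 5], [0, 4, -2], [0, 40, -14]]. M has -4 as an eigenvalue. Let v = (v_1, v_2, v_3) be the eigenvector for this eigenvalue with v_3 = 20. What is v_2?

5

M + 4I = [[3, -20, 5], [0, 8, -2], [0, 40, -10]].
Solving (M + 4I)v = 0 gives the eigenspace spanned by (0, 5, 20).
With v_3 = 20, v = (0, 5, 20), so v_2 = 5.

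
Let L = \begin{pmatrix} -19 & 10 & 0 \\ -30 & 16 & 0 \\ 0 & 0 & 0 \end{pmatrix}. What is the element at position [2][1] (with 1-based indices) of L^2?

90

Characteristic polynomial: r^3 + 3r^2 - 4r = r(r - 1)(r + 4), so the eigenvalues are -4, 0, 1.
r=-4: eigenvector (-2, -3, 0).
r=1: eigenvector (1, 2, 0).
r=0: eigenvector (0, 0, 1).
P = [[-2, 1, 0], [-3, 2, 0], [0, 0, 1]], D = diag(-4, 1, 0), P⁻¹ = [[-2, 1, 0], [-3, 2, 0], [0, 0, 1]].
L² = P·diag(16, 1, 0)·P⁻¹ = [[61, -30, 0], [90, -44, 0], [0, 0, 0]].
The requested entry is 90.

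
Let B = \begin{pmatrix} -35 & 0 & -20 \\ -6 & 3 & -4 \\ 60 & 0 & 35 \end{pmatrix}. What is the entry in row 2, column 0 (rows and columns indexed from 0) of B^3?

Characteristic polynomial: λ^3 - 3λ^2 - 25λ + 75 = (λ - 5)(λ - 3)(λ + 5), so the eigenvalues are -5, 3, 5.
λ=5: eigenvector (1, 1, -2).
λ=3: eigenvector (0, 1, 0).
λ=-5: eigenvector (2, 0, -3).
P = [[1, 0, 2], [1, 1, 0], [-2, 0, -3]], D = diag(5, 3, -5), P⁻¹ = [[-3, 0, -2], [3, 1, 2], [2, 0, 1]].
B³ = P·diag(125, 27, -125)·P⁻¹ = [[-875, 0, -500], [-294, 27, -196], [1500, 0, 875]].
The requested entry is 1500.

1500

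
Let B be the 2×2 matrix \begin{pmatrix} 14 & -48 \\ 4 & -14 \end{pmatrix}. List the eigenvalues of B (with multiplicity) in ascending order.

-2, 2

Characteristic polynomial: p(r) = r^2 - 4 = (r - 2)(r + 2).
Roots (with multiplicity): -2, 2.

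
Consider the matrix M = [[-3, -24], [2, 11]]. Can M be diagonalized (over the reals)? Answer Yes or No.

Yes

Characteristic polynomial: p(t) = t^2 - 8t + 15 = (t - 5)(t - 3).
All 2 eigenvalues are distinct, so M is diagonalizable.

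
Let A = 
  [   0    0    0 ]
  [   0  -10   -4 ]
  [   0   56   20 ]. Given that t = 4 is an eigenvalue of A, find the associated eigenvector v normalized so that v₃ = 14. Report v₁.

A − 4I = [[-4, 0, 0], [0, -14, -4], [0, 56, 16]].
Solving (A − 4I)v = 0 gives the eigenspace spanned by (0, -4, 14).
With v₃ = 14, v = (0, -4, 14), so v₁ = 0.

0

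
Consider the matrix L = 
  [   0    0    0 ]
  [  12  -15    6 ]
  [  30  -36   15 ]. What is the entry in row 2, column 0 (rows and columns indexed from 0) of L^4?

162

Characteristic polynomial: λ^3 - 9λ = λ(λ - 3)(λ + 3), so the eigenvalues are -3, 0, 3.
λ=0: eigenvector (1, 0, -2).
λ=3: eigenvector (0, 1, 3).
λ=-3: eigenvector (0, 1, 2).
P = [[1, 0, 0], [0, 1, 1], [-2, 3, 2]], D = diag(0, 3, -3), P⁻¹ = [[1, 0, 0], [2, -2, 1], [-2, 3, -1]].
L⁴ = P·diag(0, 81, 81)·P⁻¹ = [[0, 0, 0], [0, 81, 0], [162, 0, 81]].
The requested entry is 162.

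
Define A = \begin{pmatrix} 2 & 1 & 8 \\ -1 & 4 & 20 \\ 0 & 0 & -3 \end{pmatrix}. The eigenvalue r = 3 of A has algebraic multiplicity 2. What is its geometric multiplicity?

1

A − 3I = [[-1, 1, 8], [-1, 1, 20], [0, 0, -6]].
This matrix has rank 2, so its null space has dimension 3 − 2 = 1.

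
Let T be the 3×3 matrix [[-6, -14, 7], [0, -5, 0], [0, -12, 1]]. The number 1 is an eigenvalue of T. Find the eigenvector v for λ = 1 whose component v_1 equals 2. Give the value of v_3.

2

T − 1I = [[-7, -14, 7], [0, -6, 0], [0, -12, 0]].
Solving (T − 1I)v = 0 gives the eigenspace spanned by (2, 0, 2).
With v_1 = 2, v = (2, 0, 2), so v_3 = 2.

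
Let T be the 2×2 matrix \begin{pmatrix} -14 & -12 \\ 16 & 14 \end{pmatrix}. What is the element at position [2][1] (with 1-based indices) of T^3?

64

Characteristic polynomial: r^2 - 4 = (r - 2)(r + 2), so the eigenvalues are -2, 2.
r=-2: eigenvector (1, -1).
r=2: eigenvector (-3, 4).
P = [[1, -3], [-1, 4]], D = diag(-2, 2), P⁻¹ = [[4, 3], [1, 1]].
T³ = P·diag(-8, 8)·P⁻¹ = [[-56, -48], [64, 56]].
The requested entry is 64.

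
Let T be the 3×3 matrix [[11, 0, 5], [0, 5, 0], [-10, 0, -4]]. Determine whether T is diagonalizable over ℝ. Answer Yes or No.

Yes

Characteristic polynomial: p(s) = s^3 - 12s^2 + 41s - 30 = (s - 6)(s - 5)(s - 1).
All 3 eigenvalues are distinct, so T is diagonalizable.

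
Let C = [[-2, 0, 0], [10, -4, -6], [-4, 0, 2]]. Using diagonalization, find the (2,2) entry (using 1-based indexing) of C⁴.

Characteristic polynomial: λ^3 + 4λ^2 - 4λ - 16 = (λ - 2)(λ + 2)(λ + 4), so the eigenvalues are -4, -2, 2.
λ=-2: eigenvector (1, 2, 1).
λ=2: eigenvector (0, -1, 1).
λ=-4: eigenvector (0, 1, 0).
P = [[1, 0, 0], [2, -1, 1], [1, 1, 0]], D = diag(-2, 2, -4), P⁻¹ = [[1, 0, 0], [-1, 0, 1], [-3, 1, 1]].
C⁴ = P·diag(16, 16, 256)·P⁻¹ = [[16, 0, 0], [-720, 256, 240], [0, 0, 16]].
The requested entry is 256.

256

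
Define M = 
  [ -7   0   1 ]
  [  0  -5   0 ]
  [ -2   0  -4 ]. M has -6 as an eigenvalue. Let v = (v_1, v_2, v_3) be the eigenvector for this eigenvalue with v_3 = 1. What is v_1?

1

M + 6I = [[-1, 0, 1], [0, 1, 0], [-2, 0, 2]].
Solving (M + 6I)v = 0 gives the eigenspace spanned by (1, 0, 1).
With v_3 = 1, v = (1, 0, 1), so v_1 = 1.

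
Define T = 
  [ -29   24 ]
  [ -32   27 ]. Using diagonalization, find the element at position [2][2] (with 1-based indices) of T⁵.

Characteristic polynomial: λ^2 + 2λ - 15 = (λ - 3)(λ + 5), so the eigenvalues are -5, 3.
λ=3: eigenvector (-3, -4).
λ=-5: eigenvector (1, 1).
P = [[-3, 1], [-4, 1]], D = diag(3, -5), P⁻¹ = [[1, -1], [4, -3]].
T⁵ = P·diag(243, -3125)·P⁻¹ = [[-13229, 10104], [-13472, 10347]].
The requested entry is 10347.

10347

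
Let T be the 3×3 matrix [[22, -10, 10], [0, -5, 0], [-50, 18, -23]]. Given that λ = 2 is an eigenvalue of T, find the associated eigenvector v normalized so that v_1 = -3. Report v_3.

6

T − 2I = [[20, -10, 10], [0, -7, 0], [-50, 18, -25]].
Solving (T − 2I)v = 0 gives the eigenspace spanned by (-3, 0, 6).
With v_1 = -3, v = (-3, 0, 6), so v_3 = 6.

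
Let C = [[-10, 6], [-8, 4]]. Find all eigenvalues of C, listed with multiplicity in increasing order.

-4, -2

Characteristic polynomial: p(t) = t^2 + 6t + 8 = (t + 2)(t + 4).
Roots (with multiplicity): -4, -2.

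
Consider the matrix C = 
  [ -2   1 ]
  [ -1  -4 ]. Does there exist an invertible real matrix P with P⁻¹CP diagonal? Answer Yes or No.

Characteristic polynomial: p(λ) = λ^2 + 6λ + 9 = (λ + 3)^2.
λ = -3 has algebraic multiplicity 2; rank(C + 3I) = 1, so geometric multiplicity = 1.
Geometric multiplicity < algebraic multiplicity, so C is not diagonalizable.

No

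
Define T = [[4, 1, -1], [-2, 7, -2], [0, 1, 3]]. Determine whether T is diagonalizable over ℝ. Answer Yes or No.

Characteristic polynomial: p(s) = s^3 - 14s^2 + 65s - 100 = (s - 5)^2(s - 4).
s = 5 has algebraic multiplicity 2; rank(T − 5I) = 2, so geometric multiplicity = 1.
Geometric multiplicity < algebraic multiplicity, so T is not diagonalizable.

No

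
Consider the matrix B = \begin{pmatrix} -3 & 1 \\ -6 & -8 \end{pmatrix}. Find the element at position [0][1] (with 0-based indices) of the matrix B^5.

4651

Characteristic polynomial: t^2 + 11t + 30 = (t + 5)(t + 6), so the eigenvalues are -6, -5.
t=-5: eigenvector (1, -2).
t=-6: eigenvector (-1, 3).
P = [[1, -1], [-2, 3]], D = diag(-5, -6), P⁻¹ = [[3, 1], [2, 1]].
B⁵ = P·diag(-3125, -7776)·P⁻¹ = [[6177, 4651], [-27906, -17078]].
The requested entry is 4651.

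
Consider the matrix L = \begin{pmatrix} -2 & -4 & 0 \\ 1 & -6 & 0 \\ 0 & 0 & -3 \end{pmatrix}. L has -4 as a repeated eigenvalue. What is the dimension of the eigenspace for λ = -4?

L + 4I = [[2, -4, 0], [1, -2, 0], [0, 0, 1]].
This matrix has rank 2, so its null space has dimension 3 − 2 = 1.

1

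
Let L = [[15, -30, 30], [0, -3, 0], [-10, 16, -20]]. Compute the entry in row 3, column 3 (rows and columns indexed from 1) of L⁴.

Characteristic polynomial: λ^3 + 8λ^2 + 15λ = λ(λ + 3)(λ + 5), so the eigenvalues are -5, -3, 0.
λ=-3: eigenvector (5, 1, -2).
λ=-5: eigenvector (-3, 0, 2).
λ=0: eigenvector (-2, 0, 1).
P = [[5, -3, -2], [1, 0, 0], [-2, 2, 1]], D = diag(-3, -5, 0), P⁻¹ = [[0, 1, 0], [1, -1, 2], [-2, 4, -3]].
L⁴ = P·diag(81, 625, 0)·P⁻¹ = [[-1875, 2280, -3750], [0, 81, 0], [1250, -1412, 2500]].
The requested entry is 2500.

2500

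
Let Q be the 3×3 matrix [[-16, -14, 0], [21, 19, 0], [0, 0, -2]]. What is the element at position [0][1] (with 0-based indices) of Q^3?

Characteristic polynomial: μ^3 - μ^2 - 16μ - 20 = (μ - 5)(μ + 2)^2, so the eigenvalues are -2, -2, 5.
μ=-2: eigenvector (-1, 1, -1).
μ=5: eigenvector (-2, 3, 0).
μ=-2: eigenvector (2, -2, 1).
P = [[-1, -2, 2], [1, 3, -2], [-1, 0, 1]], D = diag(-2, 5, -2), P⁻¹ = [[3, 2, -2], [1, 1, 0], [3, 2, -1]].
Q³ = P·diag(-8, 125, -8)·P⁻¹ = [[-274, -266, 0], [399, 391, 0], [0, 0, -8]].
The requested entry is -266.

-266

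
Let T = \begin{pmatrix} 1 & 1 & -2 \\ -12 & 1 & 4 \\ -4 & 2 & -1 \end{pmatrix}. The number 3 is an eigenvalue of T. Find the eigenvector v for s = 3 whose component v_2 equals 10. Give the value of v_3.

T − 3I = [[-2, 1, -2], [-12, -2, 4], [-4, 2, -4]].
Solving (T − 3I)v = 0 gives the eigenspace spanned by (0, 10, 5).
With v_2 = 10, v = (0, 10, 5), so v_3 = 5.

5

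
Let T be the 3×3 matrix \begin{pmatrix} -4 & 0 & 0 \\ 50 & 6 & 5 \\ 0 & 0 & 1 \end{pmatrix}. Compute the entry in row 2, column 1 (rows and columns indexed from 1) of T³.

Characteristic polynomial: r^3 - 3r^2 - 22r + 24 = (r - 6)(r - 1)(r + 4), so the eigenvalues are -4, 1, 6.
r=6: eigenvector (0, 1, 0).
r=-4: eigenvector (1, -5, 0).
r=1: eigenvector (0, -1, 1).
P = [[0, 1, 0], [1, -5, -1], [0, 0, 1]], D = diag(6, -4, 1), P⁻¹ = [[5, 1, 1], [1, 0, 0], [0, 0, 1]].
T³ = P·diag(216, -64, 1)·P⁻¹ = [[-64, 0, 0], [1400, 216, 215], [0, 0, 1]].
The requested entry is 1400.

1400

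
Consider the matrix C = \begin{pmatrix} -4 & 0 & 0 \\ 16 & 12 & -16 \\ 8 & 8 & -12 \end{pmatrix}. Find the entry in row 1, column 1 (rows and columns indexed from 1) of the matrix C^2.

16

Characteristic polynomial: μ^3 + 4μ^2 - 16μ - 64 = (μ - 4)(μ + 4)^2, so the eigenvalues are -4, -4, 4.
μ=-4: eigenvector (1, -2, -1).
μ=-4: eigenvector (0, 1, 1).
μ=4: eigenvector (0, -2, -1).
P = [[1, 0, 0], [-2, 1, -2], [-1, 1, -1]], D = diag(-4, -4, 4), P⁻¹ = [[1, 0, 0], [0, -1, 2], [-1, -1, 1]].
C² = P·diag(16, 16, 16)·P⁻¹ = [[16, 0, 0], [0, 16, 0], [0, 0, 16]].
The requested entry is 16.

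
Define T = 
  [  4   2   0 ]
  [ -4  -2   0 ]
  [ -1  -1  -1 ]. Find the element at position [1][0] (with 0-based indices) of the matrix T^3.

Characteristic polynomial: λ^3 - λ^2 - 2λ = λ(λ - 2)(λ + 1), so the eigenvalues are -1, 0, 2.
λ=2: eigenvector (1, -1, 0).
λ=0: eigenvector (-1, 2, -1).
λ=-1: eigenvector (0, 0, 1).
P = [[1, -1, 0], [-1, 2, 0], [0, -1, 1]], D = diag(2, 0, -1), P⁻¹ = [[2, 1, 0], [1, 1, 0], [1, 1, 1]].
T³ = P·diag(8, 0, -1)·P⁻¹ = [[16, 8, 0], [-16, -8, 0], [-1, -1, -1]].
The requested entry is -16.

-16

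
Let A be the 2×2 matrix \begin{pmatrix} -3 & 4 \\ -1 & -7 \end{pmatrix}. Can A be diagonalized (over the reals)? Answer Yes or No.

No

Characteristic polynomial: p(s) = s^2 + 10s + 25 = (s + 5)^2.
s = -5 has algebraic multiplicity 2; rank(A + 5I) = 1, so geometric multiplicity = 1.
Geometric multiplicity < algebraic multiplicity, so A is not diagonalizable.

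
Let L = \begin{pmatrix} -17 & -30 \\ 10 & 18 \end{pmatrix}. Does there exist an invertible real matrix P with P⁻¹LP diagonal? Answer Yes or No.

Yes

Characteristic polynomial: p(r) = r^2 - r - 6 = (r - 3)(r + 2).
All 2 eigenvalues are distinct, so L is diagonalizable.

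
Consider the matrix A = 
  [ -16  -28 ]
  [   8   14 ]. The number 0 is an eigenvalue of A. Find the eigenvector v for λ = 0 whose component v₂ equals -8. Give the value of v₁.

A = [[-16, -28], [8, 14]].
Solving (A)v = 0 gives the eigenspace spanned by (14, -8).
With v₂ = -8, v = (14, -8), so v₁ = 14.

14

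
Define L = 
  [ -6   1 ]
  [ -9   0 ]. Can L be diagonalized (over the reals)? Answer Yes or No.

No

Characteristic polynomial: p(λ) = λ^2 + 6λ + 9 = (λ + 3)^2.
λ = -3 has algebraic multiplicity 2; rank(L + 3I) = 1, so geometric multiplicity = 1.
Geometric multiplicity < algebraic multiplicity, so L is not diagonalizable.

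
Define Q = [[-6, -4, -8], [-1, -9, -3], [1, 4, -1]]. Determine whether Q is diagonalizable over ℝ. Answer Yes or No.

Characteristic polynomial: p(μ) = μ^3 + 16μ^2 + 85μ + 150 = (μ + 5)^2(μ + 6).
μ = -5 has algebraic multiplicity 2; rank(Q + 5I) = 2, so geometric multiplicity = 1.
Geometric multiplicity < algebraic multiplicity, so Q is not diagonalizable.

No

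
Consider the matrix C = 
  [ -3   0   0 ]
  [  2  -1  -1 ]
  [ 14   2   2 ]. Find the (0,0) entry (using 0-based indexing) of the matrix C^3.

Characteristic polynomial: r^3 + 2r^2 - 3r = r(r - 1)(r + 3), so the eigenvalues are -3, 0, 1.
r=0: eigenvector (0, 1, -1).
r=-3: eigenvector (1, -2, -2).
r=1: eigenvector (0, -1, 2).
P = [[0, 1, 0], [1, -2, -1], [-1, -2, 2]], D = diag(0, -3, 1), P⁻¹ = [[6, 2, 1], [1, 0, 0], [4, 1, 1]].
C³ = P·diag(0, -27, 1)·P⁻¹ = [[-27, 0, 0], [50, -1, -1], [62, 2, 2]].
The requested entry is -27.

-27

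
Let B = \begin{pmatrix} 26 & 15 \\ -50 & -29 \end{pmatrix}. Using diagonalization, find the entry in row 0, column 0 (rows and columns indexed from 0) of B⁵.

5126

Characteristic polynomial: λ^2 + 3λ - 4 = (λ - 1)(λ + 4), so the eigenvalues are -4, 1.
λ=-4: eigenvector (1, -2).
λ=1: eigenvector (3, -5).
P = [[1, 3], [-2, -5]], D = diag(-4, 1), P⁻¹ = [[-5, -3], [2, 1]].
B⁵ = P·diag(-1024, 1)·P⁻¹ = [[5126, 3075], [-10250, -6149]].
The requested entry is 5126.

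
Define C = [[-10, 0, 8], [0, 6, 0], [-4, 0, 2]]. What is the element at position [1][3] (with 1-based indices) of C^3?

Characteristic polynomial: t^3 + 2t^2 - 36t - 72 = (t - 6)(t + 2)(t + 6), so the eigenvalues are -6, -2, 6.
t=-2: eigenvector (1, 0, 1).
t=6: eigenvector (0, 1, 0).
t=-6: eigenvector (-2, 0, -1).
P = [[1, 0, -2], [0, 1, 0], [1, 0, -1]], D = diag(-2, 6, -6), P⁻¹ = [[-1, 0, 2], [0, 1, 0], [-1, 0, 1]].
C³ = P·diag(-8, 216, -216)·P⁻¹ = [[-424, 0, 416], [0, 216, 0], [-208, 0, 200]].
The requested entry is 416.

416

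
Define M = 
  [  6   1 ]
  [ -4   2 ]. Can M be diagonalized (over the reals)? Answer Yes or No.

No

Characteristic polynomial: p(t) = t^2 - 8t + 16 = (t - 4)^2.
t = 4 has algebraic multiplicity 2; rank(M − 4I) = 1, so geometric multiplicity = 1.
Geometric multiplicity < algebraic multiplicity, so M is not diagonalizable.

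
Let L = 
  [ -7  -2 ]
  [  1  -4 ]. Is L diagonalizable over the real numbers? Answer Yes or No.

Characteristic polynomial: p(t) = t^2 + 11t + 30 = (t + 5)(t + 6).
All 2 eigenvalues are distinct, so L is diagonalizable.

Yes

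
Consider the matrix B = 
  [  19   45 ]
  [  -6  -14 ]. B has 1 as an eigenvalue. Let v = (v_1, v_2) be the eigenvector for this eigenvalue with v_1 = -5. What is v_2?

B − 1I = [[18, 45], [-6, -15]].
Solving (B − 1I)v = 0 gives the eigenspace spanned by (-5, 2).
With v_1 = -5, v = (-5, 2), so v_2 = 2.

2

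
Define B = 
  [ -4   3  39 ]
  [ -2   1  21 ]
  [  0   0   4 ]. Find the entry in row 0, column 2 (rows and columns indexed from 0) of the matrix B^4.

Characteristic polynomial: λ^3 - λ^2 - 10λ - 8 = (λ - 4)(λ + 1)(λ + 2), so the eigenvalues are -2, -1, 4.
λ=-2: eigenvector (3, 2, 0).
λ=-1: eigenvector (1, 1, 0).
λ=4: eigenvector (6, 3, 1).
P = [[3, 1, 6], [2, 1, 3], [0, 0, 1]], D = diag(-2, -1, 4), P⁻¹ = [[1, -1, -3], [-2, 3, 3], [0, 0, 1]].
B⁴ = P·diag(16, 1, 256)·P⁻¹ = [[46, -45, 1395], [30, -29, 675], [0, 0, 256]].
The requested entry is 1395.

1395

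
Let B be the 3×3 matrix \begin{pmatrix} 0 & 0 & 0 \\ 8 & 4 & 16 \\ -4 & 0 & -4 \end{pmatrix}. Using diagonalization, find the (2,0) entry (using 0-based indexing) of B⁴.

256

Characteristic polynomial: r^3 - 16r = r(r - 4)(r + 4), so the eigenvalues are -4, 0, 4.
r=-4: eigenvector (0, -2, 1).
r=4: eigenvector (0, 1, 0).
r=0: eigenvector (1, 2, -1).
P = [[0, 0, 1], [-2, 1, 2], [1, 0, -1]], D = diag(-4, 4, 0), P⁻¹ = [[1, 0, 1], [0, 1, 2], [1, 0, 0]].
B⁴ = P·diag(256, 256, 0)·P⁻¹ = [[0, 0, 0], [-512, 256, 0], [256, 0, 256]].
The requested entry is 256.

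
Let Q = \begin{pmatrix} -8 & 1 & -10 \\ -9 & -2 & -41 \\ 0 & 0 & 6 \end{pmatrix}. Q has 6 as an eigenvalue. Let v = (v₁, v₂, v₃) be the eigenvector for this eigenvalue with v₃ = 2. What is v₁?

Q − 6I = [[-14, 1, -10], [-9, -8, -41], [0, 0, 0]].
Solving (Q − 6I)v = 0 gives the eigenspace spanned by (-2, -8, 2).
With v₃ = 2, v = (-2, -8, 2), so v₁ = -2.

-2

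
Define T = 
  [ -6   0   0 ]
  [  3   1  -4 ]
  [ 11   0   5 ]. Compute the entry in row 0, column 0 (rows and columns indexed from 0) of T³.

-216

Characteristic polynomial: s^3 - 31s + 30 = (s - 5)(s - 1)(s + 6), so the eigenvalues are -6, 1, 5.
s=-6: eigenvector (1, -1, -1).
s=1: eigenvector (0, 1, 0).
s=5: eigenvector (0, -1, 1).
P = [[1, 0, 0], [-1, 1, -1], [-1, 0, 1]], D = diag(-6, 1, 5), P⁻¹ = [[1, 0, 0], [2, 1, 1], [1, 0, 1]].
T³ = P·diag(-216, 1, 125)·P⁻¹ = [[-216, 0, 0], [93, 1, -124], [341, 0, 125]].
The requested entry is -216.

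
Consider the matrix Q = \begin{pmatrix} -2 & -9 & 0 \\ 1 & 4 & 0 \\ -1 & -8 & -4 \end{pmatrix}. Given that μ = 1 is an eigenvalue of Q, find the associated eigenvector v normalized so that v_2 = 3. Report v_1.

-9

Q − 1I = [[-3, -9, 0], [1, 3, 0], [-1, -8, -5]].
Solving (Q − 1I)v = 0 gives the eigenspace spanned by (-9, 3, -3).
With v_2 = 3, v = (-9, 3, -3), so v_1 = -9.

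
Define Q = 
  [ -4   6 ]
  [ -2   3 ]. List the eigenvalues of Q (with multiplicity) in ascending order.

-1, 0

Characteristic polynomial: p(r) = r^2 + r = r(r + 1).
Roots (with multiplicity): -1, 0.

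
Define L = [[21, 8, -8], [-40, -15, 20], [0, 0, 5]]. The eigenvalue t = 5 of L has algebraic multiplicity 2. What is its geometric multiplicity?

2

L − 5I = [[16, 8, -8], [-40, -20, 20], [0, 0, 0]].
This matrix has rank 1, so its null space has dimension 3 − 1 = 2.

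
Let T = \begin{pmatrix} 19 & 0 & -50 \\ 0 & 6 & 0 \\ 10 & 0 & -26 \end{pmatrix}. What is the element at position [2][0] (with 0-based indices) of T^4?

-2590

Characteristic polynomial: μ^3 + μ^2 - 36μ - 36 = (μ - 6)(μ + 1)(μ + 6), so the eigenvalues are -6, -1, 6.
μ=6: eigenvector (0, 1, 0).
μ=-1: eigenvector (5, 0, 2).
μ=-6: eigenvector (2, 0, 1).
P = [[0, 5, 2], [1, 0, 0], [0, 2, 1]], D = diag(6, -1, -6), P⁻¹ = [[0, 1, 0], [1, 0, -2], [-2, 0, 5]].
T⁴ = P·diag(1296, 1, 1296)·P⁻¹ = [[-5179, 0, 12950], [0, 1296, 0], [-2590, 0, 6476]].
The requested entry is -2590.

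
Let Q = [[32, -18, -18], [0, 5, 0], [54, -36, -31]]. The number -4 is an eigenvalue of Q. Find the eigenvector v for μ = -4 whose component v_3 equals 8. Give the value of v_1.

4

Q + 4I = [[36, -18, -18], [0, 9, 0], [54, -36, -27]].
Solving (Q + 4I)v = 0 gives the eigenspace spanned by (4, 0, 8).
With v_3 = 8, v = (4, 0, 8), so v_1 = 4.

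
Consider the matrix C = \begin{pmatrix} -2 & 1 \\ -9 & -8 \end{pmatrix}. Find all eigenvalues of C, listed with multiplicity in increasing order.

-5, -5

Characteristic polynomial: p(t) = t^2 + 10t + 25 = (t + 5)^2.
Roots (with multiplicity): -5, -5.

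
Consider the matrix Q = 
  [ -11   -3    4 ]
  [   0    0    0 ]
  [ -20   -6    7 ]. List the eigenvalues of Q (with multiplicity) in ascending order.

-3, -1, 0

Characteristic polynomial: p(s) = s^3 + 4s^2 + 3s = s(s + 1)(s + 3).
Roots (with multiplicity): -3, -1, 0.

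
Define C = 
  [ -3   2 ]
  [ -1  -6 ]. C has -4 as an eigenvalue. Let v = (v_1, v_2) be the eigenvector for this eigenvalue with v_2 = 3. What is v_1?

C + 4I = [[1, 2], [-1, -2]].
Solving (C + 4I)v = 0 gives the eigenspace spanned by (-6, 3).
With v_2 = 3, v = (-6, 3), so v_1 = -6.

-6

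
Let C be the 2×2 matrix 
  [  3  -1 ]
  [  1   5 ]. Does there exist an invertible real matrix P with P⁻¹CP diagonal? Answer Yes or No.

Characteristic polynomial: p(μ) = μ^2 - 8μ + 16 = (μ - 4)^2.
μ = 4 has algebraic multiplicity 2; rank(C − 4I) = 1, so geometric multiplicity = 1.
Geometric multiplicity < algebraic multiplicity, so C is not diagonalizable.

No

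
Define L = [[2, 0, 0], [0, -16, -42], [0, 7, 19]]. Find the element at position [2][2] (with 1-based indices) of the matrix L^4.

-1202

Characteristic polynomial: s^3 - 5s^2 - 4s + 20 = (s - 5)(s - 2)(s + 2), so the eigenvalues are -2, 2, 5.
s=2: eigenvector (1, 0, 0).
s=-2: eigenvector (0, 3, -1).
s=5: eigenvector (0, -2, 1).
P = [[1, 0, 0], [0, 3, -2], [0, -1, 1]], D = diag(2, -2, 5), P⁻¹ = [[1, 0, 0], [0, 1, 2], [0, 1, 3]].
L⁴ = P·diag(16, 16, 625)·P⁻¹ = [[16, 0, 0], [0, -1202, -3654], [0, 609, 1843]].
The requested entry is -1202.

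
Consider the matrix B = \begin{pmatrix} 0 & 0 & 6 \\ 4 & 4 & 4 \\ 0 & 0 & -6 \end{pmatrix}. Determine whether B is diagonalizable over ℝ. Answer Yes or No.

Characteristic polynomial: p(t) = t^3 + 2t^2 - 24t = t(t - 4)(t + 6).
All 3 eigenvalues are distinct, so B is diagonalizable.

Yes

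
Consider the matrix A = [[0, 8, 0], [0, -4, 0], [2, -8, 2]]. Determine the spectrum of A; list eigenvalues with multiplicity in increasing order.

Characteristic polynomial: p(t) = t^3 + 2t^2 - 8t = t(t - 2)(t + 4).
Roots (with multiplicity): -4, 0, 2.

-4, 0, 2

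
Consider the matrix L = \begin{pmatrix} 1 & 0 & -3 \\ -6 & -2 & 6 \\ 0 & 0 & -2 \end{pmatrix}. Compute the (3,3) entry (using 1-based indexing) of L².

4

Characteristic polynomial: μ^3 + 3μ^2 - 4 = (μ - 1)(μ + 2)^2, so the eigenvalues are -2, -2, 1.
μ=1: eigenvector (1, -2, 0).
μ=-2: eigenvector (0, 1, 0).
μ=-2: eigenvector (1, 0, 1).
P = [[1, 0, 1], [-2, 1, 0], [0, 0, 1]], D = diag(1, -2, -2), P⁻¹ = [[1, 0, -1], [2, 1, -2], [0, 0, 1]].
L² = P·diag(1, 4, 4)·P⁻¹ = [[1, 0, 3], [6, 4, -6], [0, 0, 4]].
The requested entry is 4.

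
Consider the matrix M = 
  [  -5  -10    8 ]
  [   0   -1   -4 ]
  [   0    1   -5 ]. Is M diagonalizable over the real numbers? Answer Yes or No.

Characteristic polynomial: p(s) = s^3 + 11s^2 + 39s + 45 = (s + 3)^2(s + 5).
s = -3 has algebraic multiplicity 2; rank(M + 3I) = 2, so geometric multiplicity = 1.
Geometric multiplicity < algebraic multiplicity, so M is not diagonalizable.

No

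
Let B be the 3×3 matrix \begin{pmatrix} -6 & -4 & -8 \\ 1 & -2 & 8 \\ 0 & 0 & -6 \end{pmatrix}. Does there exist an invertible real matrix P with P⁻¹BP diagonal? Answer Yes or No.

No

Characteristic polynomial: p(s) = s^3 + 14s^2 + 64s + 96 = (s + 4)^2(s + 6).
s = -4 has algebraic multiplicity 2; rank(B + 4I) = 2, so geometric multiplicity = 1.
Geometric multiplicity < algebraic multiplicity, so B is not diagonalizable.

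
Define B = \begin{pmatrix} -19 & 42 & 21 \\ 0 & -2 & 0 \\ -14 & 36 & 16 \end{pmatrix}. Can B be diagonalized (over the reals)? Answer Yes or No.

Characteristic polynomial: p(r) = r^3 + 5r^2 - 4r - 20 = (r - 2)(r + 2)(r + 5).
All 3 eigenvalues are distinct, so B is diagonalizable.

Yes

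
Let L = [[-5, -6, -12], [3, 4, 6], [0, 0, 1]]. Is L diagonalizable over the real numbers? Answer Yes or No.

Characteristic polynomial: p(r) = r^3 - 3r + 2 = (r - 1)^2(r + 2).
r = 1 has algebraic multiplicity 2; rank(L − 1I) = 1, so geometric multiplicity = 2.
Every eigenvalue has geometric = algebraic multiplicity, so L is diagonalizable.

Yes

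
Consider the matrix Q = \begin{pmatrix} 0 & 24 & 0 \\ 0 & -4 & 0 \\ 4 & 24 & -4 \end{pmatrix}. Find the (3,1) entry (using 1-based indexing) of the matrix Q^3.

64

Characteristic polynomial: s^3 + 8s^2 + 16s = s(s + 4)^2, so the eigenvalues are -4, -4, 0.
s=0: eigenvector (1, 0, 1).
s=-4: eigenvector (-6, 1, -6).
s=-4: eigenvector (0, 0, 1).
P = [[1, -6, 0], [0, 1, 0], [1, -6, 1]], D = diag(0, -4, -4), P⁻¹ = [[1, 6, 0], [0, 1, 0], [-1, 0, 1]].
Q³ = P·diag(0, -64, -64)·P⁻¹ = [[0, 384, 0], [0, -64, 0], [64, 384, -64]].
The requested entry is 64.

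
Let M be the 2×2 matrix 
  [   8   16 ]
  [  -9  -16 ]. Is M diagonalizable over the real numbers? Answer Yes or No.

Characteristic polynomial: p(λ) = λ^2 + 8λ + 16 = (λ + 4)^2.
λ = -4 has algebraic multiplicity 2; rank(M + 4I) = 1, so geometric multiplicity = 1.
Geometric multiplicity < algebraic multiplicity, so M is not diagonalizable.

No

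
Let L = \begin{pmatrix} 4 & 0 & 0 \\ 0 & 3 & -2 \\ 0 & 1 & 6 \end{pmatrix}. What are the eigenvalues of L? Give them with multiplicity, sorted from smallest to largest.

Characteristic polynomial: p(s) = s^3 - 13s^2 + 56s - 80 = (s - 5)(s - 4)^2.
Roots (with multiplicity): 4, 4, 5.

4, 4, 5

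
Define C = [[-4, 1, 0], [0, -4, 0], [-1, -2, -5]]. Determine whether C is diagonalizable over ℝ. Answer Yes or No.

No

Characteristic polynomial: p(r) = r^3 + 13r^2 + 56r + 80 = (r + 4)^2(r + 5).
r = -4 has algebraic multiplicity 2; rank(C + 4I) = 2, so geometric multiplicity = 1.
Geometric multiplicity < algebraic multiplicity, so C is not diagonalizable.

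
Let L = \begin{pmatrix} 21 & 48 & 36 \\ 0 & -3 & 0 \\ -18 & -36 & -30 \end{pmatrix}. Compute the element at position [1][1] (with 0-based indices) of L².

9

Characteristic polynomial: t^3 + 12t^2 + 45t + 54 = (t + 3)^2(t + 6), so the eigenvalues are -6, -3, -3.
t=-3: eigenvector (3, 0, -2).
t=-6: eigenvector (-4, 0, 3).
t=-3: eigenvector (-2, 1, 0).
P = [[3, -4, -2], [0, 0, 1], [-2, 3, 0]], D = diag(-3, -6, -3), P⁻¹ = [[3, 6, 4], [2, 4, 3], [0, 1, 0]].
L² = P·diag(9, 36, 9)·P⁻¹ = [[-207, -432, -324], [0, 9, 0], [162, 324, 252]].
The requested entry is 9.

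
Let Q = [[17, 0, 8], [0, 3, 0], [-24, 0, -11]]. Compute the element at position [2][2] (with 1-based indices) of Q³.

27

Characteristic polynomial: λ^3 - 9λ^2 + 23λ - 15 = (λ - 5)(λ - 3)(λ - 1), so the eigenvalues are 1, 3, 5.
λ=1: eigenvector (1, 0, -2).
λ=3: eigenvector (0, 1, 0).
λ=5: eigenvector (2, 0, -3).
P = [[1, 0, 2], [0, 1, 0], [-2, 0, -3]], D = diag(1, 3, 5), P⁻¹ = [[-3, 0, -2], [0, 1, 0], [2, 0, 1]].
Q³ = P·diag(1, 27, 125)·P⁻¹ = [[497, 0, 248], [0, 27, 0], [-744, 0, -371]].
The requested entry is 27.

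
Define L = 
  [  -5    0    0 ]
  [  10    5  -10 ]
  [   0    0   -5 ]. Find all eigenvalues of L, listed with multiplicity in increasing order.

Characteristic polynomial: p(t) = t^3 + 5t^2 - 25t - 125 = (t - 5)(t + 5)^2.
Roots (with multiplicity): -5, -5, 5.

-5, -5, 5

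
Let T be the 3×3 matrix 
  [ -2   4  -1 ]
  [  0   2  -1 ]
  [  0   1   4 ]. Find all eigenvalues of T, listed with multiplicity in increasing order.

-2, 3, 3

Characteristic polynomial: p(r) = r^3 - 4r^2 - 3r + 18 = (r - 3)^2(r + 2).
Roots (with multiplicity): -2, 3, 3.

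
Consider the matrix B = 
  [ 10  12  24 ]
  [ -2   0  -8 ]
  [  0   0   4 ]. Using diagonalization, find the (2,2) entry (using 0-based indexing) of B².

16

Characteristic polynomial: λ^3 - 14λ^2 + 64λ - 96 = (λ - 6)(λ - 4)^2, so the eigenvalues are 4, 4, 6.
λ=6: eigenvector (3, -1, 0).
λ=4: eigenvector (-2, 1, 0).
λ=4: eigenvector (-6, 1, 1).
P = [[3, -2, -6], [-1, 1, 1], [0, 0, 1]], D = diag(6, 4, 4), P⁻¹ = [[1, 2, 4], [1, 3, 3], [0, 0, 1]].
B² = P·diag(36, 16, 16)·P⁻¹ = [[76, 120, 240], [-20, -24, -80], [0, 0, 16]].
The requested entry is 16.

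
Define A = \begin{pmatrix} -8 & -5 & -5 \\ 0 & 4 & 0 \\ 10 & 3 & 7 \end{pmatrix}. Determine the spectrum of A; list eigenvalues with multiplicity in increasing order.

Characteristic polynomial: p(s) = s^3 - 3s^2 - 10s + 24 = (s - 4)(s - 2)(s + 3).
Roots (with multiplicity): -3, 2, 4.

-3, 2, 4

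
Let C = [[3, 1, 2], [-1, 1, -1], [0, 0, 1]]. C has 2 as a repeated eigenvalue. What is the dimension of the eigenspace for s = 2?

1

C − 2I = [[1, 1, 2], [-1, -1, -1], [0, 0, -1]].
This matrix has rank 2, so its null space has dimension 3 − 2 = 1.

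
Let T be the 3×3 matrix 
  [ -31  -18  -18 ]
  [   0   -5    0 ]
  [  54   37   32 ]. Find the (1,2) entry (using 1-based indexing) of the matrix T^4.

-738

Characteristic polynomial: μ^3 + 4μ^2 - 25μ - 100 = (μ - 5)(μ + 4)(μ + 5), so the eigenvalues are -5, -4, 5.
μ=5: eigenvector (1, 0, -2).
μ=-5: eigenvector (0, 1, -1).
μ=-4: eigenvector (2, 0, -3).
P = [[1, 0, 2], [0, 1, 0], [-2, -1, -3]], D = diag(5, -5, -4), P⁻¹ = [[-3, -2, -2], [0, 1, 0], [2, 1, 1]].
T⁴ = P·diag(625, 625, 256)·P⁻¹ = [[-851, -738, -738], [0, 625, 0], [2214, 1107, 1732]].
The requested entry is -738.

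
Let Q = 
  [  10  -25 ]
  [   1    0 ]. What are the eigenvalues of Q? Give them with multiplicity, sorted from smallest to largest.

5, 5

Characteristic polynomial: p(r) = r^2 - 10r + 25 = (r - 5)^2.
Roots (with multiplicity): 5, 5.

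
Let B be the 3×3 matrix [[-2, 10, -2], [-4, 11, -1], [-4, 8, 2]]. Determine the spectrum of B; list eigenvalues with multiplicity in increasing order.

2, 3, 6

Characteristic polynomial: p(t) = t^3 - 11t^2 + 36t - 36 = (t - 6)(t - 3)(t - 2).
Roots (with multiplicity): 2, 3, 6.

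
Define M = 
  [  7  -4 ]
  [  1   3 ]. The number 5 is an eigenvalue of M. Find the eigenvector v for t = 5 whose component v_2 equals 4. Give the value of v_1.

M − 5I = [[2, -4], [1, -2]].
Solving (M − 5I)v = 0 gives the eigenspace spanned by (8, 4).
With v_2 = 4, v = (8, 4), so v_1 = 8.

8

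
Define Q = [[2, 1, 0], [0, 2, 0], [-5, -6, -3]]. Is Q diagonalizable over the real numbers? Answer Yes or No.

Characteristic polynomial: p(r) = r^3 - r^2 - 8r + 12 = (r - 2)^2(r + 3).
r = 2 has algebraic multiplicity 2; rank(Q − 2I) = 2, so geometric multiplicity = 1.
Geometric multiplicity < algebraic multiplicity, so Q is not diagonalizable.

No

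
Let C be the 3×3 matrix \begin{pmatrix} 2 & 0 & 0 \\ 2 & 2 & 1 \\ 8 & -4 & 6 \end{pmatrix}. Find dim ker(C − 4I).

1

C − 4I = [[-2, 0, 0], [2, -2, 1], [8, -4, 2]].
This matrix has rank 2, so its null space has dimension 3 − 2 = 1.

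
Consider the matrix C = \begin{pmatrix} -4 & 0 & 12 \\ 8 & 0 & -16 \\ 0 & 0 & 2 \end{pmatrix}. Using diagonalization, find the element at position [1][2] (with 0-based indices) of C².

Characteristic polynomial: λ^3 + 2λ^2 - 8λ = λ(λ - 2)(λ + 4), so the eigenvalues are -4, 0, 2.
λ=-4: eigenvector (1, -2, 0).
λ=0: eigenvector (0, 1, 0).
λ=2: eigenvector (2, 0, 1).
P = [[1, 0, 2], [-2, 1, 0], [0, 0, 1]], D = diag(-4, 0, 2), P⁻¹ = [[1, 0, -2], [2, 1, -4], [0, 0, 1]].
C² = P·diag(16, 0, 4)·P⁻¹ = [[16, 0, -24], [-32, 0, 64], [0, 0, 4]].
The requested entry is 64.

64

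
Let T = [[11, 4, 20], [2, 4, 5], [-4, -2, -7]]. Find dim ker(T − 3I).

2

T − 3I = [[8, 4, 20], [2, 1, 5], [-4, -2, -10]].
This matrix has rank 1, so its null space has dimension 3 − 1 = 2.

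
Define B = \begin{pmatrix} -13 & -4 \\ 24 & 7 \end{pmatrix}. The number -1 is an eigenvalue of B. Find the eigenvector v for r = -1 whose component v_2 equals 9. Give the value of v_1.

B + 1I = [[-12, -4], [24, 8]].
Solving (B + 1I)v = 0 gives the eigenspace spanned by (-3, 9).
With v_2 = 9, v = (-3, 9), so v_1 = -3.

-3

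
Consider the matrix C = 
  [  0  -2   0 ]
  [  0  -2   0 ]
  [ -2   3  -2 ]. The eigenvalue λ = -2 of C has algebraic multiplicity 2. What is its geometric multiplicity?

C + 2I = [[2, -2, 0], [0, 0, 0], [-2, 3, 0]].
This matrix has rank 2, so its null space has dimension 3 − 2 = 1.

1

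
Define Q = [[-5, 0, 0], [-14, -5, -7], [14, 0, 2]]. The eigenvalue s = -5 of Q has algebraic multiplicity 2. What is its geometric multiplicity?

Q + 5I = [[0, 0, 0], [-14, 0, -7], [14, 0, 7]].
This matrix has rank 1, so its null space has dimension 3 − 1 = 2.

2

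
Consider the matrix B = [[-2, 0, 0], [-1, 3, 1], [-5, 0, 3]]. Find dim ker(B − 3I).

1

B − 3I = [[-5, 0, 0], [-1, 0, 1], [-5, 0, 0]].
This matrix has rank 2, so its null space has dimension 3 − 2 = 1.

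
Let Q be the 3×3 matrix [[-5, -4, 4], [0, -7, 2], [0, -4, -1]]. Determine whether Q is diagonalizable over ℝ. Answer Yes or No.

Yes

Characteristic polynomial: p(r) = r^3 + 13r^2 + 55r + 75 = (r + 3)(r + 5)^2.
r = -5 has algebraic multiplicity 2; rank(Q + 5I) = 1, so geometric multiplicity = 2.
Every eigenvalue has geometric = algebraic multiplicity, so Q is diagonalizable.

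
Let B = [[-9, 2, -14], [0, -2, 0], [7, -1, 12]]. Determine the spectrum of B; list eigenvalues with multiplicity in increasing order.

-2, -2, 5

Characteristic polynomial: p(s) = s^3 - s^2 - 16s - 20 = (s - 5)(s + 2)^2.
Roots (with multiplicity): -2, -2, 5.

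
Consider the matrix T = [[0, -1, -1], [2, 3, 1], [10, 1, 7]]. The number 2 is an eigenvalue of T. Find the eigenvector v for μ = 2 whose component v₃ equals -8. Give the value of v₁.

T − 2I = [[-2, -1, -1], [2, 1, 1], [10, 1, 5]].
Solving (T − 2I)v = 0 gives the eigenspace spanned by (4, 0, -8).
With v₃ = -8, v = (4, 0, -8), so v₁ = 4.

4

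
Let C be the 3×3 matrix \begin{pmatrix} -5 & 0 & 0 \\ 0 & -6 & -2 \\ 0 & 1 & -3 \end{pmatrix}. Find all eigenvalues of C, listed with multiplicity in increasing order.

-5, -5, -4

Characteristic polynomial: p(r) = r^3 + 14r^2 + 65r + 100 = (r + 4)(r + 5)^2.
Roots (with multiplicity): -5, -5, -4.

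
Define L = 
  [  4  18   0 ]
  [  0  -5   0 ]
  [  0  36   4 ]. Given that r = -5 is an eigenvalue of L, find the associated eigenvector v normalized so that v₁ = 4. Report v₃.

L + 5I = [[9, 18, 0], [0, 0, 0], [0, 36, 9]].
Solving (L + 5I)v = 0 gives the eigenspace spanned by (4, -2, 8).
With v₁ = 4, v = (4, -2, 8), so v₃ = 8.

8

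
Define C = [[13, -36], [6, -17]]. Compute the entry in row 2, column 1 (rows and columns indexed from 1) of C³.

126

Characteristic polynomial: μ^2 + 4μ - 5 = (μ - 1)(μ + 5), so the eigenvalues are -5, 1.
μ=1: eigenvector (3, 1).
μ=-5: eigenvector (2, 1).
P = [[3, 2], [1, 1]], D = diag(1, -5), P⁻¹ = [[1, -2], [-1, 3]].
C³ = P·diag(1, -125)·P⁻¹ = [[253, -756], [126, -377]].
The requested entry is 126.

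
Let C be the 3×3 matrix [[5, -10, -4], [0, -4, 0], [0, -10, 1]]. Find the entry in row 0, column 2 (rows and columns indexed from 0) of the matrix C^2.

-24

Characteristic polynomial: λ^3 - 2λ^2 - 19λ + 20 = (λ - 5)(λ - 1)(λ + 4), so the eigenvalues are -4, 1, 5.
λ=1: eigenvector (1, 0, 1).
λ=-4: eigenvector (2, 1, 2).
λ=5: eigenvector (1, 0, 0).
P = [[1, 2, 1], [0, 1, 0], [1, 2, 0]], D = diag(1, -4, 5), P⁻¹ = [[0, -2, 1], [0, 1, 0], [1, 0, -1]].
C² = P·diag(1, 16, 25)·P⁻¹ = [[25, 30, -24], [0, 16, 0], [0, 30, 1]].
The requested entry is -24.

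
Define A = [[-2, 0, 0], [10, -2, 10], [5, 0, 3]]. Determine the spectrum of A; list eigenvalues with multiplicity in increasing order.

Characteristic polynomial: p(λ) = λ^3 + λ^2 - 8λ - 12 = (λ - 3)(λ + 2)^2.
Roots (with multiplicity): -2, -2, 3.

-2, -2, 3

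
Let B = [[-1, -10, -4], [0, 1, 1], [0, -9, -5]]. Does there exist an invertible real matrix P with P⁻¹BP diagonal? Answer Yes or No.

Characteristic polynomial: p(r) = r^3 + 5r^2 + 8r + 4 = (r + 1)(r + 2)^2.
r = -2 has algebraic multiplicity 2; rank(B + 2I) = 2, so geometric multiplicity = 1.
Geometric multiplicity < algebraic multiplicity, so B is not diagonalizable.

No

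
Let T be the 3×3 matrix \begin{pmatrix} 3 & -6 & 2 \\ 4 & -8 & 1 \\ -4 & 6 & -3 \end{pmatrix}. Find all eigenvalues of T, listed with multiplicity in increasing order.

-5, -2, -1

Characteristic polynomial: p(s) = s^3 + 8s^2 + 17s + 10 = (s + 1)(s + 2)(s + 5).
Roots (with multiplicity): -5, -2, -1.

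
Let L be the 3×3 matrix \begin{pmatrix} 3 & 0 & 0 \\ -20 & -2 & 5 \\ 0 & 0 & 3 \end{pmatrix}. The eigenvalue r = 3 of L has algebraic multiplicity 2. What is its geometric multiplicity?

L − 3I = [[0, 0, 0], [-20, -5, 5], [0, 0, 0]].
This matrix has rank 1, so its null space has dimension 3 − 1 = 2.

2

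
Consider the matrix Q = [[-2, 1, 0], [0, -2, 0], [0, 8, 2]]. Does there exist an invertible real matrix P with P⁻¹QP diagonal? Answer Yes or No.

No

Characteristic polynomial: p(μ) = μ^3 + 2μ^2 - 4μ - 8 = (μ - 2)(μ + 2)^2.
μ = -2 has algebraic multiplicity 2; rank(Q + 2I) = 2, so geometric multiplicity = 1.
Geometric multiplicity < algebraic multiplicity, so Q is not diagonalizable.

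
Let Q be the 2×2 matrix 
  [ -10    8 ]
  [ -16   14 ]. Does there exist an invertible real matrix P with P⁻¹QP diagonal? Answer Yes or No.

Characteristic polynomial: p(s) = s^2 - 4s - 12 = (s - 6)(s + 2).
All 2 eigenvalues are distinct, so Q is diagonalizable.

Yes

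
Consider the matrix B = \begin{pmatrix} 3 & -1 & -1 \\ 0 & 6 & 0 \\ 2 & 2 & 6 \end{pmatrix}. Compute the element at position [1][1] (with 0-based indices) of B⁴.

Characteristic polynomial: λ^3 - 15λ^2 + 74λ - 120 = (λ - 6)(λ - 5)(λ - 4), so the eigenvalues are 4, 5, 6.
λ=4: eigenvector (1, 0, -1).
λ=6: eigenvector (-1, 1, 2).
λ=5: eigenvector (1, 0, -2).
P = [[1, -1, 1], [0, 1, 0], [-1, 2, -2]], D = diag(4, 6, 5), P⁻¹ = [[2, 0, 1], [0, 1, 0], [-1, 1, -1]].
B⁴ = P·diag(256, 1296, 625)·P⁻¹ = [[-113, -671, -369], [0, 1296, 0], [738, 1342, 994]].
The requested entry is 1296.

1296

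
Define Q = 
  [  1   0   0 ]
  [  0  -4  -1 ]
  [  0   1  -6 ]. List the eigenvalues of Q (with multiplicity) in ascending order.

Characteristic polynomial: p(t) = t^3 + 9t^2 + 15t - 25 = (t - 1)(t + 5)^2.
Roots (with multiplicity): -5, -5, 1.

-5, -5, 1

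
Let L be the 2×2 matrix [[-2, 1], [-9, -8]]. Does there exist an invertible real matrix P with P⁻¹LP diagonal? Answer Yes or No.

No

Characteristic polynomial: p(r) = r^2 + 10r + 25 = (r + 5)^2.
r = -5 has algebraic multiplicity 2; rank(L + 5I) = 1, so geometric multiplicity = 1.
Geometric multiplicity < algebraic multiplicity, so L is not diagonalizable.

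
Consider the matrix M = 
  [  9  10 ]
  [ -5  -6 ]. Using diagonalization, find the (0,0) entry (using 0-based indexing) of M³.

Characteristic polynomial: s^2 - 3s - 4 = (s - 4)(s + 1), so the eigenvalues are -1, 4.
s=4: eigenvector (2, -1).
s=-1: eigenvector (1, -1).
P = [[2, 1], [-1, -1]], D = diag(4, -1), P⁻¹ = [[1, 1], [-1, -2]].
M³ = P·diag(64, -1)·P⁻¹ = [[129, 130], [-65, -66]].
The requested entry is 129.

129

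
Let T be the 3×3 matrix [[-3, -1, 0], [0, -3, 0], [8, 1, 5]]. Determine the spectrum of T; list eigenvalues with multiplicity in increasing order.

Characteristic polynomial: p(s) = s^3 + s^2 - 21s - 45 = (s - 5)(s + 3)^2.
Roots (with multiplicity): -3, -3, 5.

-3, -3, 5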